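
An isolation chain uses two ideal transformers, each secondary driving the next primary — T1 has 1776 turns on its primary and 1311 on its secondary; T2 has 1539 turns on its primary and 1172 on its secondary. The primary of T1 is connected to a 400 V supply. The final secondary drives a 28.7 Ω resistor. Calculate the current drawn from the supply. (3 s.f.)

I_supply ≈ 4.40 A

Secondary of T1: V = 400.00 × 1311/1776 = 295.27 V.
Secondary of T2: V = 295.27 × 1172/1539 = 224.86 V.
I_load = 224.86/28.7 = 7.8348 A, so P_out = 224.86 × 7.8348 = 1761.7 W.
All ideal ⇒ P_in = P_out, so I_supply = 1761.7/400 = 4.40 A.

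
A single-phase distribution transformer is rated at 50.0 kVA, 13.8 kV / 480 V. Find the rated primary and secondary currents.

I_p ≈ 3.62 A, I_s ≈ 104 A

I_p = S/V_p = 50000/13800 = 3.62 A.
I_s = S/V_s = 50000/480 = 104 A.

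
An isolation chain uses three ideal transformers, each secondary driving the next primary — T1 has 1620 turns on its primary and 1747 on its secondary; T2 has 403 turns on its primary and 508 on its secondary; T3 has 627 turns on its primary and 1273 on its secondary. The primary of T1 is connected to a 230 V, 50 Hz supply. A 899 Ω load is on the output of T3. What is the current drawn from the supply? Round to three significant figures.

Secondary of T1: V = 230.00 × 1747/1620 = 248.03 V.
Secondary of T2: V = 248.03 × 508/403 = 312.65 V.
Secondary of T3: V = 312.65 × 1273/627 = 634.78 V.
I_load = 634.78/899 = 0.70610 A, so P_out = 634.78 × 0.70610 = 448.22 W.
All ideal ⇒ P_in = P_out, so I_supply = 448.22/230 = 1.95 A.

I_supply ≈ 1.95 A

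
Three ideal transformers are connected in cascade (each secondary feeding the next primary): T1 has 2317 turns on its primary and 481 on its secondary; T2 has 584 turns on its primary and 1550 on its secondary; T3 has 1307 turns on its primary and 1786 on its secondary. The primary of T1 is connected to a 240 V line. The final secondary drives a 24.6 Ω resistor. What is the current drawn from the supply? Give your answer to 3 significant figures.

I_supply ≈ 5.53 A

Secondary of T1: V = 240.00 × 481/2317 = 49.823 V.
Secondary of T2: V = 49.823 × 1550/584 = 132.24 V.
Secondary of T3: V = 132.24 × 1786/1307 = 180.70 V.
I_load = 180.70/24.6 = 7.3455 A, so P_out = 180.70 × 7.3455 = 1327.3 W.
All ideal ⇒ P_in = P_out, so I_supply = 1327.3/240 = 5.53 A.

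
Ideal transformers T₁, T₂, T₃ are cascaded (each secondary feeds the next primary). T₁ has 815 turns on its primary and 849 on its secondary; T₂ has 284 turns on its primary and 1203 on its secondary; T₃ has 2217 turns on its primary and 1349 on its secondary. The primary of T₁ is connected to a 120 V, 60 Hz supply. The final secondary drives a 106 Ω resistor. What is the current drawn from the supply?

I_supply ≈ 8.16 A

After T₁: V = 120.00 × 849/815 = 125.01 V.
After T₂: V = 125.01 × 1203/284 = 529.52 V.
After T₃: V = 529.52 × 1349/2217 = 322.20 V.
I_load = 322.20/106 = 3.0396 A, so P_out = 322.20 × 3.0396 = 979.36 W.
All ideal ⇒ P_in = P_out, so I_supply = 979.36/120 = 8.16 A.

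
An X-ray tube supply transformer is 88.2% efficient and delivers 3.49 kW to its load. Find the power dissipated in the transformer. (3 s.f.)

P_loss ≈ 467 W

P_in = P_out/η = 3490/0.882 = 3956.92 W.
P_loss = P_in − P_out = 3956.92 − 3490 = 467 W.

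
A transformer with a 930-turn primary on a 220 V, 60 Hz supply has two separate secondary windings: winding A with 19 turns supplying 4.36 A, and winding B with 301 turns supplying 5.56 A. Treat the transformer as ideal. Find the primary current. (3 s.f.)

V_A = 220 × 19/930 = 4.4946 V; V_B = 220 × 301/930 = 71.204 V.
P_out = V_A I_A + V_B I_B = 4.4946×4.36 + 71.204×5.56 = 19.597 + 395.90 = 415.49 W.
Ideal ⇒ P_in = P_out, so I_p = P_out/V_p = 415.49/220 = 1.89 A.

I_p ≈ 1.89 A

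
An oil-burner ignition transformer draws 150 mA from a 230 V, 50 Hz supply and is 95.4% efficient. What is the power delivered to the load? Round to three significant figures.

P_in = V_p I_p = 230 × 0.150 = 34.500 W.
P_out = η P_in = 0.954 × 34.500 = 32.9 W.

P_out ≈ 32.9 W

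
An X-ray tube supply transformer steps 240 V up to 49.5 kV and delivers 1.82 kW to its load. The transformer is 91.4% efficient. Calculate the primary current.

P_in = P_out/η = 1820/0.914 = 1991.2 W.
I_p = P_in/V_p = 1991.2/240 = 8.30 A.

I_p ≈ 8.30 A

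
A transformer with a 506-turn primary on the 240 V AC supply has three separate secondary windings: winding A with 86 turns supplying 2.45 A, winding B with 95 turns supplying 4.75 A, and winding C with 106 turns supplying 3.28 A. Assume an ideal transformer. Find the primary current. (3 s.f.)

I_p ≈ 2.00 A

V_A = 240 × 86/506 = 40.791 V; V_B = 240 × 95/506 = 45.059 V; V_C = 240 × 106/506 = 50.277 V.
P_out = V_A I_A + V_B I_B + V_C I_C = 40.791×2.45 + 45.059×4.75 + 50.277×3.28 = 99.937 + 214.03 + 164.91 = 478.88 W.
Ideal ⇒ P_in = P_out, so I_p = P_out/V_p = 478.88/240 = 2.00 A.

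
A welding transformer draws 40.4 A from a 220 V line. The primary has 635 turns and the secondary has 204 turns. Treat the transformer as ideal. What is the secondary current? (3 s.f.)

I_s/I_p = N_p/N_s, so I_s = 40.4 × 635/204 = 126 A.

I_s ≈ 126 A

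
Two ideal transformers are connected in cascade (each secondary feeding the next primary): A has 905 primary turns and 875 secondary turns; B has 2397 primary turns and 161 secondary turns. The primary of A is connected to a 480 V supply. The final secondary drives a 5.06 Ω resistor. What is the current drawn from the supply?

I_supply ≈ 0.400 A

After A: V = 480.00 × 875/905 = 464.09 V.
After B: V = 464.09 × 161/2397 = 31.172 V.
I_load = 31.172/5.06 = 6.1604 A, so P_out = 31.172 × 6.1604 = 192.03 W.
All ideal ⇒ P_in = P_out, so I_supply = 192.03/480 = 0.400 A.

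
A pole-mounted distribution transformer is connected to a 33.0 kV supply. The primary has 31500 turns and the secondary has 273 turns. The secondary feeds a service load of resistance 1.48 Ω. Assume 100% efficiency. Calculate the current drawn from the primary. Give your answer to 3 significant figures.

I_p ≈ 1.67 A

V_s = V_p × N_s/N_p = 33000 × 273/31500 = 286.00 V.
I_s = V_s/R = 286.00/1.48 = 193.24 A.
For an ideal transformer I_p N_p = I_s N_s, so I_p = 193.24 × 273/31500 = 1.67 A.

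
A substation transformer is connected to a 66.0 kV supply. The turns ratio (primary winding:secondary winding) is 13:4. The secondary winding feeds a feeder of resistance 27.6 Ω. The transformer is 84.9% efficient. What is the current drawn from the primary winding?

V_s = 66000 × 4/13 = 20308 V.
I_s = V_s/R = 20308/27.6 = 735.79 A.
P_out = V_s I_s = 20308 × 735.79 = 1.4942×10^7 W.
P_in = P_out/η = 1.4942×10^7/0.849 = 1.7600×10^7 W.
I_p = P_in/V_p = 1.7600×10^7/66000 = 267 A.

I_p ≈ 267 A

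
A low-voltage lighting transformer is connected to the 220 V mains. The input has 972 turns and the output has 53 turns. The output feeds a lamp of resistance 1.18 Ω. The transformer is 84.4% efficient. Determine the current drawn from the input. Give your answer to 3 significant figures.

I_in ≈ 0.657 A

V_out = 220 × 53/972 = 11.996 V.
I_out = V_out/R = 11.996/1.18 = 10.166 A.
P_out = V_out I_out = 11.996 × 10.166 = 121.95 W.
P_in = P_out/η = 121.95/0.844 = 144.49 W.
I_in = P_in/V_in = 144.49/220 = 0.657 A.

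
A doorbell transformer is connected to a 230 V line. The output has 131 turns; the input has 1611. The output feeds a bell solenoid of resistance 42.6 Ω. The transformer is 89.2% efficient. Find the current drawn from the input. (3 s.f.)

V_out = 230 × 131/1611 = 18.703 V.
I_out = V_out/R = 18.703/42.6 = 0.43903 A.
P_out = V_out I_out = 18.703 × 0.43903 = 8.2110 W.
P_in = P_out/η = 8.2110/0.892 = 9.2052 W.
I_in = P_in/V_in = 9.2052/230 = 0.0400 A.

I_in ≈ 0.0400 A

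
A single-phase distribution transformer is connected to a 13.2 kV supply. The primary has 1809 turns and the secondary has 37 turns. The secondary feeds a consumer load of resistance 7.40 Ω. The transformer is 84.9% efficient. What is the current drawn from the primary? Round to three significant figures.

I_p ≈ 0.879 A

V_s = 13200 × 37/1809 = 269.98 V.
I_s = V_s/R = 269.98/7.40 = 36.484 A.
P_out = V_s I_s = 269.98 × 36.484 = 9850.1 W.
P_in = P_out/η = 9850.1/0.849 = 11602 W.
I_p = P_in/V_p = 11602/13200 = 0.879 A.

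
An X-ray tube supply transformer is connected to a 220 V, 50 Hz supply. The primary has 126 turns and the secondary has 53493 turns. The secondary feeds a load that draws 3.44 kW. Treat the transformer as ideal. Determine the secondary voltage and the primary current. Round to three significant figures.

V_s ≈ 93400 V, I_p ≈ 15.6 A

V_s = V_p × N_s/N_p = 220 × 53493/126 = 93400 V.
I_s = P/V_s = 3440/93400 = 0.036831 A.
I_p = I_s × N_s/N_p = 0.036831 × 53493/126 = 15.6 A.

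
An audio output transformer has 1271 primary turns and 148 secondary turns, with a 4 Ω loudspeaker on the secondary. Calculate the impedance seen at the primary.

Z_p = (N_p/N_s)² × Z_s = (1271/148)² × 4 = 295 Ω.

Z_p ≈ 295 Ω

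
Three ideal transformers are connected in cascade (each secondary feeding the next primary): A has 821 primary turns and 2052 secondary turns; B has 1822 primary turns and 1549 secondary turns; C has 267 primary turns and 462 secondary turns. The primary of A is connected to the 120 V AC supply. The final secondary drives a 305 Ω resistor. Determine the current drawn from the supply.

I_supply ≈ 5.32 A

After A: V = 120.00 × 2052/821 = 299.93 V.
After B: V = 299.93 × 1549/1822 = 254.99 V.
After C: V = 254.99 × 462/267 = 441.21 V.
I_load = 441.21/305 = 1.4466 A, so P_out = 441.21 × 1.4466 = 638.26 W.
All ideal ⇒ P_in = P_out, so I_supply = 638.26/120 = 5.32 A.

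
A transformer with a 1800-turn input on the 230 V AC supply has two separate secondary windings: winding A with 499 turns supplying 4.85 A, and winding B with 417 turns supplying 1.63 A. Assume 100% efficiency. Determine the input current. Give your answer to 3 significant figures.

I_in ≈ 1.72 A

V_A = 230 × 499/1800 = 63.761 V; V_B = 230 × 417/1800 = 53.283 V.
P_out = V_A I_A + V_B I_B = 63.761×4.85 + 53.283×1.63 = 309.24 + 86.852 = 396.09 W.
Ideal ⇒ P_in = P_out, so I_in = P_out/V_in = 396.09/230 = 1.72 A.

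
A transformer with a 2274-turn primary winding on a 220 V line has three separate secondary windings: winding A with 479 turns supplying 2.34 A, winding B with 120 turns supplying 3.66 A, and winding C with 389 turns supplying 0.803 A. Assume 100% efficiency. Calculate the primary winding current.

V_A = 220 × 479/2274 = 46.341 V; V_B = 220 × 120/2274 = 11.609 V; V_C = 220 × 389/2274 = 37.634 V.
P_out = V_A I_A + V_B I_B + V_C I_C = 46.341×2.34 + 11.609×3.66 + 37.634×0.803 = 108.44 + 42.491 + 30.220 = 181.15 W.
Ideal ⇒ P_in = P_out, so I_p = P_out/V_p = 181.15/220 = 0.823 A.

I_p ≈ 0.823 A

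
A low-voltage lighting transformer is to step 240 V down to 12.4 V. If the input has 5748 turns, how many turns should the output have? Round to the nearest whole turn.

N_out/N_in = V_out/V_in, so N_out = 5748 × 12.4/240 = 297.0 ≈ 297 turns.

N_out = 297 turns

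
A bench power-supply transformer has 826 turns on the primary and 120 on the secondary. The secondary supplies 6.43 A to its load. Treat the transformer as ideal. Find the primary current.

For an ideal transformer I_p/I_s = N_s/N_p, so I_p = 6.43 × 120/826 = 0.934 A.

I_p ≈ 0.934 A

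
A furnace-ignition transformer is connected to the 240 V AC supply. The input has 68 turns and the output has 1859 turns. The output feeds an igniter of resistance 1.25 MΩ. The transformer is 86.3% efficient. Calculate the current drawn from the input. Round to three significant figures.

V_out = 240 × 1859/68 = 6561.2 V.
I_out = V_out/R = 6561.2/(1.25×10^6) = 0.0052489 A.
P_out = V_out I_out = 6561.2 × 0.0052489 = 34.439 W.
P_in = P_out/η = 34.439/0.863 = 39.906 W.
I_in = P_in/V_in = 39.906/240 = 0.166 A.

I_in ≈ 0.166 A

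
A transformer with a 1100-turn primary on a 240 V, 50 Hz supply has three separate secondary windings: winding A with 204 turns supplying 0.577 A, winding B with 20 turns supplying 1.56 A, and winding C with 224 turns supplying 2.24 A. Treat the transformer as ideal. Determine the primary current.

I_p ≈ 0.592 A

V_A = 240 × 204/1100 = 44.509 V; V_B = 240 × 20/1100 = 4.3636 V; V_C = 240 × 224/1100 = 48.873 V.
P_out = V_A I_A + V_B I_B + V_C I_C = 44.509×0.577 + 4.3636×1.56 + 48.873×2.24 = 25.682 + 6.8073 + 109.47 = 141.96 W.
Ideal ⇒ P_in = P_out, so I_p = P_out/V_p = 141.96/240 = 0.592 A.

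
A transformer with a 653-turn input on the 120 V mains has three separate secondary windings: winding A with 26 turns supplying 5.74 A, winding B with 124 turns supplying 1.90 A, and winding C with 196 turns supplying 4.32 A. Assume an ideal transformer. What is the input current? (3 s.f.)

I_in ≈ 1.89 A

V_A = 120 × 26/653 = 4.7779 V; V_B = 120 × 124/653 = 22.787 V; V_C = 120 × 196/653 = 36.018 V.
P_out = V_A I_A + V_B I_B + V_C I_C = 4.7779×5.74 + 22.787×1.90 + 36.018×4.32 = 27.425 + 43.296 + 155.60 = 226.32 W.
Ideal ⇒ P_in = P_out, so I_in = P_out/V_in = 226.32/120 = 1.89 A.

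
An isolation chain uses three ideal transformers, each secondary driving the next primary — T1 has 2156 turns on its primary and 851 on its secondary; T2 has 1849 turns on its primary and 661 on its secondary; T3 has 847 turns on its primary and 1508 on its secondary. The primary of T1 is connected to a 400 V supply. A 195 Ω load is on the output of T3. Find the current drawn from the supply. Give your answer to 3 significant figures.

After T1: V = 400.00 × 851/2156 = 157.88 V.
After T2: V = 157.88 × 661/1849 = 56.442 V.
After T3: V = 56.442 × 1508/847 = 100.49 V.
I_load = 100.49/195 = 0.51533 A, so P_out = 100.49 × 0.51533 = 51.786 W.
All ideal ⇒ P_in = P_out, so I_supply = 51.786/400 = 0.129 A.

I_supply ≈ 0.129 A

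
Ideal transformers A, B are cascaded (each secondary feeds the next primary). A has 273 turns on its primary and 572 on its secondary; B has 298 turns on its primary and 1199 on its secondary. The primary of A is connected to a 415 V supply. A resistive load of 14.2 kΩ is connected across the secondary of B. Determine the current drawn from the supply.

I_supply ≈ 2.08 A

After A: V = 415.00 × 572/273 = 869.52 V.
After B: V = 869.52 × 1199/298 = 3498.5 V.
I_load = 3498.5/14200 = 0.24637 A, so P_out = 3498.5 × 0.24637 = 861.95 W.
All ideal ⇒ P_in = P_out, so I_supply = 861.95/415 = 2.08 A.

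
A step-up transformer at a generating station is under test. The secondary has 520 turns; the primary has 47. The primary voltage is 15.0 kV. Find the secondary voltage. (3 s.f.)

V_s/V_p = N_s/N_p, so V_s = 15000 × 520/47 = 166000 V.

V_s ≈ 166000 V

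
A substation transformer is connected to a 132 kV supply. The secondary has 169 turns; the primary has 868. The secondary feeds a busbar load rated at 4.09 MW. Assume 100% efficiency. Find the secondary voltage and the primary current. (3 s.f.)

V_s ≈ 25700 V, I_p ≈ 31.0 A

V_s = V_p × N_s/N_p = 132000 × 169/868 = 25700 V.
I_s = P/V_s = 4.09×10^6/25700 = 159.14 A.
I_p = I_s × N_s/N_p = 159.14 × 169/868 = 31.0 A.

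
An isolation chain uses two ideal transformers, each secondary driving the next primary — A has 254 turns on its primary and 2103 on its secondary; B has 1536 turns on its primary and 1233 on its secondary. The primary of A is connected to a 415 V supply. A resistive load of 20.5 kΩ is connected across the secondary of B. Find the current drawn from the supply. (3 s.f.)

I_supply ≈ 0.894 A

Secondary of A: V = 415.00 × 2103/254 = 3436.0 V.
Secondary of B: V = 3436.0 × 1233/1536 = 2758.2 V.
I_load = 2758.2/20500 = 0.13455 A, so P_out = 2758.2 × 0.13455 = 371.11 W.
All ideal ⇒ P_in = P_out, so I_supply = 371.11/415 = 0.894 A.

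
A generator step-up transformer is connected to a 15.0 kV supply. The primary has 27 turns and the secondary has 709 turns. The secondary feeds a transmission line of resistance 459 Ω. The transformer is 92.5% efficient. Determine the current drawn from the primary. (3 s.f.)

V_s = 15000 × 709/27 = 393890 V.
I_s = V_s/R = 393890/459 = 858.15 A.
P_out = V_s I_s = 393890 × 858.15 = 3.3801×10^8 W.
P_in = P_out/η = 3.3801×10^8/0.925 = 3.6542×10^8 W.
I_p = P_in/V_p = 3.6542×10^8/15000 = 24400 A.

I_p ≈ 24400 A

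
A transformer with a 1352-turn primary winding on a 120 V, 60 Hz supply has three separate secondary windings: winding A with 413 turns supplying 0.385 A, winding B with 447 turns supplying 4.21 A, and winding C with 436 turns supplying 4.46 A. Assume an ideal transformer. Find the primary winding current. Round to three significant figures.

V_A = 120 × 413/1352 = 36.657 V; V_B = 120 × 447/1352 = 39.675 V; V_C = 120 × 436/1352 = 38.698 V.
P_out = V_A I_A + V_B I_B + V_C I_C = 36.657×0.385 + 39.675×4.21 + 38.698×4.46 = 14.113 + 167.03 + 172.59 = 353.74 W.
Ideal ⇒ P_in = P_out, so I_p = P_out/V_p = 353.74/120 = 2.95 A.

I_p ≈ 2.95 A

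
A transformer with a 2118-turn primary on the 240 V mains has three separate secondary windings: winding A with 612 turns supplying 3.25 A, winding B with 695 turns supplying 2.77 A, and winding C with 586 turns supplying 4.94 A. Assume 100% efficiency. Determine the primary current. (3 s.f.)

I_p ≈ 3.21 A

V_A = 240 × 612/2118 = 69.348 V; V_B = 240 × 695/2118 = 78.754 V; V_C = 240 × 586/2118 = 66.402 V.
P_out = V_A I_A + V_B I_B + V_C I_C = 69.348×3.25 + 78.754×2.77 + 66.402×4.94 = 225.38 + 218.15 + 328.03 = 771.56 W.
Ideal ⇒ P_in = P_out, so I_p = P_out/V_p = 771.56/240 = 3.21 A.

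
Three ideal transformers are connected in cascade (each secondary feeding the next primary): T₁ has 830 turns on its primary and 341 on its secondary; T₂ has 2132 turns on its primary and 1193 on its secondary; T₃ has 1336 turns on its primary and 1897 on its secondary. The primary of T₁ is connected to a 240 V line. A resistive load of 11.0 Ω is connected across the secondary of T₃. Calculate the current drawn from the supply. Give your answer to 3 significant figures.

I_supply ≈ 2.32 A

Secondary of T₁: V = 240.00 × 341/830 = 98.602 V.
Secondary of T₂: V = 98.602 × 1193/2132 = 55.175 V.
Secondary of T₃: V = 55.175 × 1897/1336 = 78.343 V.
I_load = 78.343/11.0 = 7.1221 A, so P_out = 78.343 × 7.1221 = 557.97 W.
All ideal ⇒ P_in = P_out, so I_supply = 557.97/240 = 2.32 A.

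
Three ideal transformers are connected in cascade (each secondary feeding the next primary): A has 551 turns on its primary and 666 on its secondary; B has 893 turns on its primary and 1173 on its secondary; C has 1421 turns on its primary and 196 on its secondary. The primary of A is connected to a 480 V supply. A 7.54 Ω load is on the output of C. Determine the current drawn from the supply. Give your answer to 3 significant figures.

Secondary of A: V = 480.00 × 666/551 = 580.18 V.
Secondary of B: V = 580.18 × 1173/893 = 762.10 V.
Secondary of C: V = 762.10 × 196/1421 = 105.12 V.
I_load = 105.12/7.54 = 13.941 A, so P_out = 105.12 × 13.941 = 1465.5 W.
All ideal ⇒ P_in = P_out, so I_supply = 1465.5/480 = 3.05 A.

I_supply ≈ 3.05 A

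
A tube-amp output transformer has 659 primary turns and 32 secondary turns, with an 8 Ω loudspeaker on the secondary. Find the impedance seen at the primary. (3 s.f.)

Z_p ≈ 3390 Ω

Z_p = (N_p/N_s)² × Z_s = (659/32)² × 8 = 3390 Ω.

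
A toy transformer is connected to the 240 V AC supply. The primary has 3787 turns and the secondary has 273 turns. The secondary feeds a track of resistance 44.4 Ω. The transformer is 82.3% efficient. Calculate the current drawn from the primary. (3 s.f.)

V_s = 240 × 273/3787 = 17.301 V.
I_s = V_s/R = 17.301/44.4 = 0.38967 A.
P_out = V_s I_s = 17.301 × 0.38967 = 6.7418 W.
P_in = P_out/η = 6.7418/0.823 = 8.1917 W.
I_p = P_in/V_p = 8.1917/240 = 0.0341 A.

I_p ≈ 0.0341 A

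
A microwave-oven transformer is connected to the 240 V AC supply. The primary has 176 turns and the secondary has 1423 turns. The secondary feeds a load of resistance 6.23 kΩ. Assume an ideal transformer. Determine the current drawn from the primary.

I_p ≈ 2.52 A

V_s = V_p × N_s/N_p = 240 × 1423/176 = 1940.5 V.
I_s = V_s/R = 1940.5/6230 = 0.31147 A.
For an ideal transformer I_p N_p = I_s N_s, so I_p = 0.31147 × 1423/176 = 2.52 A.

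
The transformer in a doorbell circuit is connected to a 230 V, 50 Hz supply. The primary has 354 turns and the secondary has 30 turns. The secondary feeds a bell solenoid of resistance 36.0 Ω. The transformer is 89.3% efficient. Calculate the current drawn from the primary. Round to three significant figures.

V_s = 230 × 30/354 = 19.492 V.
I_s = V_s/R = 19.492/36.0 = 0.54143 A.
P_out = V_s I_s = 19.492 × 0.54143 = 10.553 W.
P_in = P_out/η = 10.553/0.893 = 11.818 W.
I_p = P_in/V_p = 11.818/230 = 0.0514 A.

I_p ≈ 0.0514 A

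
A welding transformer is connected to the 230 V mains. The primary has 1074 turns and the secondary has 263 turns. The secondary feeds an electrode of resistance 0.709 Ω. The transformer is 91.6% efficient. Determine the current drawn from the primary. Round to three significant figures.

I_p ≈ 21.2 A

V_s = 230 × 263/1074 = 56.322 V.
I_s = V_s/R = 56.322/0.709 = 79.439 A.
P_out = V_s I_s = 56.322 × 79.439 = 4474.2 W.
P_in = P_out/η = 4474.2/0.916 = 4884.5 W.
I_p = P_in/V_p = 4884.5/230 = 21.2 A.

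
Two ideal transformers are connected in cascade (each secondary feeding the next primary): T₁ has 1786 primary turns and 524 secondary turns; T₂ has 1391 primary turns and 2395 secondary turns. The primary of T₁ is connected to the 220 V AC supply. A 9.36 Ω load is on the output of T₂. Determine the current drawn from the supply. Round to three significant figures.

I_supply ≈ 6.00 A

Secondary of T₁: V = 220.00 × 524/1786 = 64.546 V.
Secondary of T₂: V = 64.546 × 2395/1391 = 111.14 V.
I_load = 111.14/9.36 = 11.873 A, so P_out = 111.14 × 11.873 = 1319.6 W.
All ideal ⇒ P_in = P_out, so I_supply = 1319.6/220 = 6.00 A.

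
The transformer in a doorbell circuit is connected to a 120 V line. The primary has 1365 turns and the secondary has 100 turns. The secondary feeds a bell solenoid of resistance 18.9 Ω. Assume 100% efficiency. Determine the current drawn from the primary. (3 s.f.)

I_p ≈ 0.0341 A

V_s = V_p × N_s/N_p = 120 × 100/1365 = 8.7912 V.
I_s = V_s/R = 8.7912/18.9 = 0.46514 A.
For an ideal transformer I_p N_p = I_s N_s, so I_p = 0.46514 × 100/1365 = 0.0341 A.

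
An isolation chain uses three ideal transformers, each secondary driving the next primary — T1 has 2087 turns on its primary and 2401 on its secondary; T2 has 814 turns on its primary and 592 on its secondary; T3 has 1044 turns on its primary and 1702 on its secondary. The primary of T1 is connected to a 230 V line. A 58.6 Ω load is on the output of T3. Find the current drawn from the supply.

Secondary of T1: V = 230.00 × 2401/2087 = 264.60 V.
Secondary of T2: V = 264.60 × 592/814 = 192.44 V.
Secondary of T3: V = 192.44 × 1702/1044 = 313.73 V.
I_load = 313.73/58.6 = 5.3537 A, so P_out = 313.73 × 5.3537 = 1679.6 W.
All ideal ⇒ P_in = P_out, so I_supply = 1679.6/230 = 7.30 A.

I_supply ≈ 7.30 A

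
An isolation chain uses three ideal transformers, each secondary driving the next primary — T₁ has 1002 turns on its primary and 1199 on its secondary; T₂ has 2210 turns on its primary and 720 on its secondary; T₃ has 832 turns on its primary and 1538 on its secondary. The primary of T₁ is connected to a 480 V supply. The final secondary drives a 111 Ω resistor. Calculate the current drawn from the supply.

Secondary of T₁: V = 480.00 × 1199/1002 = 574.37 V.
Secondary of T₂: V = 574.37 × 720/2210 = 187.13 V.
Secondary of T₃: V = 187.13 × 1538/832 = 345.91 V.
I_load = 345.91/111 = 3.1163 A, so P_out = 345.91 × 3.1163 = 1078.0 W.
All ideal ⇒ P_in = P_out, so I_supply = 1078.0/480 = 2.25 A.

I_supply ≈ 2.25 A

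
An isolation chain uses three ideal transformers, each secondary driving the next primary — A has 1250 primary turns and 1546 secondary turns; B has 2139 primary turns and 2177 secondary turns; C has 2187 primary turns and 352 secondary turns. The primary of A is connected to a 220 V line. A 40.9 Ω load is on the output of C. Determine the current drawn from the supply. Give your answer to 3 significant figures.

I_supply ≈ 0.221 A

After A: V = 220.00 × 1546/1250 = 272.10 V.
After B: V = 272.10 × 2177/2139 = 276.93 V.
After C: V = 276.93 × 352/2187 = 44.572 V.
I_load = 44.572/40.9 = 1.0898 A, so P_out = 44.572 × 1.0898 = 48.574 W.
All ideal ⇒ P_in = P_out, so I_supply = 48.574/220 = 0.221 A.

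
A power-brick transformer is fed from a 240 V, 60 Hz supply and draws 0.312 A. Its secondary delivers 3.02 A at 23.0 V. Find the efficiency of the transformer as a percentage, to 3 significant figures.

η ≈ 92.8%

P_in = 240 × 0.312 = 74.8800 W.
P_out = 23.0 × 3.02 = 69.4600 W.
η = P_out/P_in = 69.4600/74.8800 = 0.928.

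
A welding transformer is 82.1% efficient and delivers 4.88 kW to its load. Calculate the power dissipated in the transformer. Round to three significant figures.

P_in = P_out/η = 4880/0.821 = 5943.97 W.
P_loss = P_in − P_out = 5943.97 − 4880 = 1060 W.

P_loss ≈ 1060 W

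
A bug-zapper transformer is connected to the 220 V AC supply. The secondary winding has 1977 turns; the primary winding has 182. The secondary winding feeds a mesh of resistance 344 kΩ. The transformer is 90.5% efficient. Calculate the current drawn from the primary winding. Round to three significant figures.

V_s = 220 × 1977/182 = 2389.8 V.
I_s = V_s/R = 2389.8/344000 = 0.0069470 A.
P_out = V_s I_s = 2389.8 × 0.0069470 = 16.602 W.
P_in = P_out/η = 16.602/0.905 = 18.345 W.
I_p = P_in/V_p = 18.345/220 = 0.0834 A.

I_p ≈ 0.0834 A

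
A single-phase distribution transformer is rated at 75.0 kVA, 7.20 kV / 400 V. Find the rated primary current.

I_p ≈ 10.4 A

I_p = S/V_p = 75000/7200 = 10.4 A.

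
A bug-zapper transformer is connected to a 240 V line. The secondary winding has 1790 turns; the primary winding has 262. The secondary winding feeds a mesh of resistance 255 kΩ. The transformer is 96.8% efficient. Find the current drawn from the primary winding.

V_s = 240 × 1790/262 = 1639.7 V.
I_s = V_s/R = 1639.7/255000 = 0.0064302 A.
P_out = V_s I_s = 1639.7 × 0.0064302 = 10.544 W.
P_in = P_out/η = 10.544/0.968 = 10.892 W.
I_p = P_in/V_p = 10.892/240 = 0.0454 A.

I_p ≈ 0.0454 A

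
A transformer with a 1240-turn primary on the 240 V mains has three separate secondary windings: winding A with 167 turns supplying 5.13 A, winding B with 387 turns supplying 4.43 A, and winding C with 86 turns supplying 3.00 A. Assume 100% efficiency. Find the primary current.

I_p ≈ 2.28 A

V_A = 240 × 167/1240 = 32.323 V; V_B = 240 × 387/1240 = 74.903 V; V_C = 240 × 86/1240 = 16.645 V.
P_out = V_A I_A + V_B I_B + V_C I_C = 32.323×5.13 + 74.903×4.43 + 16.645×3.00 = 165.81 + 331.82 + 49.935 = 547.57 W.
Ideal ⇒ P_in = P_out, so I_p = P_out/V_p = 547.57/240 = 2.28 A.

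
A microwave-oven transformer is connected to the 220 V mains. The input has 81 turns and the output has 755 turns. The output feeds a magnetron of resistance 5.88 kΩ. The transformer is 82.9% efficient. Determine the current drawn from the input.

I_in ≈ 3.92 A

V_out = 220 × 755/81 = 2050.6 V.
I_out = V_out/R = 2050.6/5880 = 0.34874 A.
P_out = V_out I_out = 2050.6 × 0.34874 = 715.14 W.
P_in = P_out/η = 715.14/0.829 = 862.66 W.
I_in = P_in/V_in = 862.66/220 = 3.92 A.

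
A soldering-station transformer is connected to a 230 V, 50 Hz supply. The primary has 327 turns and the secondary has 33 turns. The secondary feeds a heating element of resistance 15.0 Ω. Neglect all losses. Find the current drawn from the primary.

V_s = V_p × N_s/N_p = 230 × 33/327 = 23.211 V.
I_s = V_s/R = 23.211/15.0 = 1.5474 A.
For an ideal transformer I_p N_p = I_s N_s, so I_p = 1.5474 × 33/327 = 0.156 A.

I_p ≈ 0.156 A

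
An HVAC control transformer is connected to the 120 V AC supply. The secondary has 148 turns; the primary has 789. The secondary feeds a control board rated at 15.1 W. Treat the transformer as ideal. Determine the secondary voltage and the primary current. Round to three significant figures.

V_s = V_p × N_s/N_p = 120 × 148/789 = 22.510 V.
I_s = P/V_s = 15.1/22.510 = 0.67083 A.
I_p = I_s × N_s/N_p = 0.67083 × 148/789 = 0.126 A.

V_s ≈ 22.5 V, I_p ≈ 0.126 A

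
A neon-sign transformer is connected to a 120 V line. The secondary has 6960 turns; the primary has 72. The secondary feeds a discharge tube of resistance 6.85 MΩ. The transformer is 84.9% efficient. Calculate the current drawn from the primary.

V_s = 120 × 6960/72 = 11600 V.
I_s = V_s/R = 11600/(6.85×10^6) = 0.0016934 A.
P_out = V_s I_s = 11600 × 0.0016934 = 19.644 W.
P_in = P_out/η = 19.644/0.849 = 23.138 W.
I_p = P_in/V_p = 23.138/120 = 0.193 A.

I_p ≈ 0.193 A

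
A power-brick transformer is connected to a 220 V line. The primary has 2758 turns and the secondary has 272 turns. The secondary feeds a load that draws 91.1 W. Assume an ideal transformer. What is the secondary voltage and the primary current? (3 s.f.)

V_s = V_p × N_s/N_p = 220 × 272/2758 = 21.697 V.
I_s = P/V_s = 91.1/21.697 = 4.1988 A.
I_p = I_s × N_s/N_p = 4.1988 × 272/2758 = 0.414 A.

V_s ≈ 21.7 V, I_p ≈ 0.414 A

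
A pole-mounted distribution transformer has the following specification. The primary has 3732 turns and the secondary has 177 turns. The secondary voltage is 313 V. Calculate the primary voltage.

V_p/V_s = N_p/N_s, so V_p = 313 × 3732/177 = 6600 V.

V_p ≈ 6600 V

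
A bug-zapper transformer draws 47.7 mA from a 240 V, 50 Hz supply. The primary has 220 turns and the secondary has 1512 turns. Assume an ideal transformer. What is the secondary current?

I_s ≈ 0.00694 A

I_s/I_p = N_p/N_s, so I_s = 0.0477 × 220/1512 = 0.00694 A.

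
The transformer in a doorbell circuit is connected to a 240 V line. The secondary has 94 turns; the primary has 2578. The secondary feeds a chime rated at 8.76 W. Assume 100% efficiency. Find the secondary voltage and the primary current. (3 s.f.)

V_s = V_p × N_s/N_p = 240 × 94/2578 = 8.7510 V.
I_s = P/V_s = 8.76/8.7510 = 1.0010 A.
I_p = I_s × N_s/N_p = 1.0010 × 94/2578 = 0.0365 A.

V_s ≈ 8.75 V, I_p ≈ 0.0365 A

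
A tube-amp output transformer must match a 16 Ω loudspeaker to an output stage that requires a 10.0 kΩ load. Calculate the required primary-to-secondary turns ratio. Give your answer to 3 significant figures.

N_p/N_s ≈ 25.0

Z_p/Z_s = (N_p/N_s)², so N_p/N_s = √(10000/16) = √625 = 25.0.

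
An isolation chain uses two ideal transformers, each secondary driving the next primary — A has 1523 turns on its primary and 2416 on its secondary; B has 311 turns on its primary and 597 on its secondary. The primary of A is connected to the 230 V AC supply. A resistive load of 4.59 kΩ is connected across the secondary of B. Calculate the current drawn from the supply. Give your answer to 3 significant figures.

I_supply ≈ 0.465 A

Secondary of A: V = 230.00 × 2416/1523 = 364.86 V.
Secondary of B: V = 364.86 × 597/311 = 700.39 V.
I_load = 700.39/4590 = 0.15259 A, so P_out = 700.39 × 0.15259 = 106.87 W.
All ideal ⇒ P_in = P_out, so I_supply = 106.87/230 = 0.465 A.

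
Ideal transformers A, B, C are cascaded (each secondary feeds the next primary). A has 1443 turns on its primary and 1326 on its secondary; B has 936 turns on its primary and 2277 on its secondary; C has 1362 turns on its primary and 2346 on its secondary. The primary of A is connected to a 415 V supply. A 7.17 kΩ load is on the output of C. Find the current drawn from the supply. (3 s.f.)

After A: V = 415.00 × 1326/1443 = 381.35 V.
After B: V = 381.35 × 2277/936 = 927.71 V.
After C: V = 927.71 × 2346/1362 = 1598.0 V.
I_load = 1598.0/7170 = 0.22287 A, so P_out = 1598.0 × 0.22287 = 356.13 W.
All ideal ⇒ P_in = P_out, so I_supply = 356.13/415 = 0.858 A.

I_supply ≈ 0.858 A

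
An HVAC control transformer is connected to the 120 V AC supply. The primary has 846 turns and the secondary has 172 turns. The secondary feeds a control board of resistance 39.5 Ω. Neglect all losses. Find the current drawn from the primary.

V_s = V_p × N_s/N_p = 120 × 172/846 = 24.397 V.
I_s = V_s/R = 24.397/39.5 = 0.61765 A.
For an ideal transformer I_p N_p = I_s N_s, so I_p = 0.61765 × 172/846 = 0.126 A.

I_p ≈ 0.126 A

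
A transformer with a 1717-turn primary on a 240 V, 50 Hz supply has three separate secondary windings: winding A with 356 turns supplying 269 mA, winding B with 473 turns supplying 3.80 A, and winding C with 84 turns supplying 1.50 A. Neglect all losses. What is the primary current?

V_A = 240 × 356/1717 = 49.761 V; V_B = 240 × 473/1717 = 66.115 V; V_C = 240 × 84/1717 = 11.741 V.
P_out = V_A I_A + V_B I_B + V_C I_C = 49.761×0.269 + 66.115×3.80 + 11.741×1.50 = 13.386 + 251.24 + 17.612 = 282.24 W.
Ideal ⇒ P_in = P_out, so I_p = P_out/V_p = 282.24/240 = 1.18 A.

I_p ≈ 1.18 A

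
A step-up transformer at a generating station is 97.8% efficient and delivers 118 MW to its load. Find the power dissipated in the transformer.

P_loss ≈ 2.65×10^6 W

P_in = P_out/η = 1.18×10^8/0.978 = 1.20654×10^8 W.
P_loss = P_in − P_out = 1.20654×10^8 − 1.18×10^8 = 2.65×10^6 W.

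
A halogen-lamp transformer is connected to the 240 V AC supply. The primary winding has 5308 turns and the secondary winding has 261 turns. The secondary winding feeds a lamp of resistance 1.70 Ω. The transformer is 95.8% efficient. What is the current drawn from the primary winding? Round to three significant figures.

I_p ≈ 0.356 A

V_s = 240 × 261/5308 = 11.801 V.
I_s = V_s/R = 11.801/1.70 = 6.9418 A.
P_out = V_s I_s = 11.801 × 6.9418 = 81.921 W.
P_in = P_out/η = 81.921/0.958 = 85.512 W.
I_p = P_in/V_p = 85.512/240 = 0.356 A.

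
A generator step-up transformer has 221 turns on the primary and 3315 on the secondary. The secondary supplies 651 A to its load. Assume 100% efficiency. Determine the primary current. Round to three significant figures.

I_p ≈ 9760 A

For an ideal transformer I_p/I_s = N_s/N_p, so I_p = 651 × 3315/221 = 9760 A.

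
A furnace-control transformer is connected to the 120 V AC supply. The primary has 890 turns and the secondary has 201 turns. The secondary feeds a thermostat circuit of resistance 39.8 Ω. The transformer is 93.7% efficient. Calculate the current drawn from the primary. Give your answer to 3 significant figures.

V_s = 120 × 201/890 = 27.101 V.
I_s = V_s/R = 27.101/39.8 = 0.68093 A.
P_out = V_s I_s = 27.101 × 0.68093 = 18.454 W.
P_in = P_out/η = 18.454/0.937 = 19.695 W.
I_p = P_in/V_p = 19.695/120 = 0.164 A.

I_p ≈ 0.164 A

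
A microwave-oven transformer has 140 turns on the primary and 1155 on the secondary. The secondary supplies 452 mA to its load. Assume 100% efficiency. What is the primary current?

I_p ≈ 3.73 A

For an ideal transformer I_p/I_s = N_s/N_p, so I_p = 0.452 × 1155/140 = 3.73 A.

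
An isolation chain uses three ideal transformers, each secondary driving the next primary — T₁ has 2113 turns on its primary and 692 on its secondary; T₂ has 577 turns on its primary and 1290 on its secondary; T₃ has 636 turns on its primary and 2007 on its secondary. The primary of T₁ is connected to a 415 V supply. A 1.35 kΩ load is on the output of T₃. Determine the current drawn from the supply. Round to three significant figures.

Secondary of T₁: V = 415.00 × 692/2113 = 135.91 V.
Secondary of T₂: V = 135.91 × 1290/577 = 303.86 V.
Secondary of T₃: V = 303.86 × 2007/636 = 958.87 V.
I_load = 958.87/1350 = 0.71027 A, so P_out = 958.87 × 0.71027 = 681.06 W.
All ideal ⇒ P_in = P_out, so I_supply = 681.06/415 = 1.64 A.

I_supply ≈ 1.64 A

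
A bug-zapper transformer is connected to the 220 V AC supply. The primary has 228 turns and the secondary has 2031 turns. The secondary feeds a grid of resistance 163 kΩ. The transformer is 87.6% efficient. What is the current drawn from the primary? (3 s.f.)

I_p ≈ 0.122 A

V_s = 220 × 2031/228 = 1959.7 V.
I_s = V_s/R = 1959.7/163000 = 0.012023 A.
P_out = V_s I_s = 1959.7 × 0.012023 = 23.562 W.
P_in = P_out/η = 23.562/0.876 = 26.897 W.
I_p = P_in/V_p = 26.897/220 = 0.122 A.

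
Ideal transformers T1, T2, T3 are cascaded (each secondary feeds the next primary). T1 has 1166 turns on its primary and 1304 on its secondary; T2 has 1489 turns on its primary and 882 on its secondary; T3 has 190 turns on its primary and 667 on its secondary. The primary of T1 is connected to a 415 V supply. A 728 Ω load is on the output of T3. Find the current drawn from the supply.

I_supply ≈ 3.08 A

After T1: V = 415.00 × 1304/1166 = 464.12 V.
After T2: V = 464.12 × 882/1489 = 274.92 V.
After T3: V = 274.92 × 667/190 = 965.10 V.
I_load = 965.10/728 = 1.3257 A, so P_out = 965.10 × 1.3257 = 1279.4 W.
All ideal ⇒ P_in = P_out, so I_supply = 1279.4/415 = 3.08 A.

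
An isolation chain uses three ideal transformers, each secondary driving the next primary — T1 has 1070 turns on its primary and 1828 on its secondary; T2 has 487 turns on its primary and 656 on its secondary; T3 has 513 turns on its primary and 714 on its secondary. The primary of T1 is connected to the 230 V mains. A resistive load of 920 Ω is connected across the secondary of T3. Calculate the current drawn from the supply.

Secondary of T1: V = 230.00 × 1828/1070 = 392.93 V.
Secondary of T2: V = 392.93 × 656/487 = 529.29 V.
Secondary of T3: V = 529.29 × 714/513 = 736.68 V.
I_load = 736.68/920 = 0.80073 A, so P_out = 736.68 × 0.80073 = 589.88 W.
All ideal ⇒ P_in = P_out, so I_supply = 589.88/230 = 2.56 A.

I_supply ≈ 2.56 A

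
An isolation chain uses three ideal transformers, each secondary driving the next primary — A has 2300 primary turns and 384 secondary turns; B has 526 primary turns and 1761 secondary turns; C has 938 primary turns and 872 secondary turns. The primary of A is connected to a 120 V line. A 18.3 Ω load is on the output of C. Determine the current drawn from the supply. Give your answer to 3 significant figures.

After A: V = 120.00 × 384/2300 = 20.035 V.
After B: V = 20.035 × 1761/526 = 67.075 V.
After C: V = 67.075 × 872/938 = 62.355 V.
I_load = 62.355/18.3 = 3.4074 A, so P_out = 62.355 × 3.4074 = 212.47 W.
All ideal ⇒ P_in = P_out, so I_supply = 212.47/120 = 1.77 A.

I_supply ≈ 1.77 A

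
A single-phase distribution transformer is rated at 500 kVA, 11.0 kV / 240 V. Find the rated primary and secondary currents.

I_p = S/V_p = 500000/11000 = 45.5 A.
I_s = S/V_s = 500000/240 = 2080 A.

I_p ≈ 45.5 A, I_s ≈ 2080 A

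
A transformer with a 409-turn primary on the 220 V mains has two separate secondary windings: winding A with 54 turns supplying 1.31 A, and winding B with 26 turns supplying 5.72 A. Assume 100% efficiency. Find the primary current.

I_p ≈ 0.537 A

V_A = 220 × 54/409 = 29.046 V; V_B = 220 × 26/409 = 13.985 V.
P_out = V_A I_A + V_B I_B = 29.046×1.31 + 13.985×5.72 = 38.051 + 79.996 = 118.05 W.
Ideal ⇒ P_in = P_out, so I_p = P_out/V_p = 118.05/220 = 0.537 A.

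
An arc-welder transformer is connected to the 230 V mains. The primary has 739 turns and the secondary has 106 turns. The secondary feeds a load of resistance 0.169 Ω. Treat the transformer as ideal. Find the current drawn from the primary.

V_s = V_p × N_s/N_p = 230 × 106/739 = 32.991 V.
I_s = V_s/R = 32.991/0.169 = 195.21 A.
For an ideal transformer I_p N_p = I_s N_s, so I_p = 195.21 × 106/739 = 28.0 A.

I_p ≈ 28.0 A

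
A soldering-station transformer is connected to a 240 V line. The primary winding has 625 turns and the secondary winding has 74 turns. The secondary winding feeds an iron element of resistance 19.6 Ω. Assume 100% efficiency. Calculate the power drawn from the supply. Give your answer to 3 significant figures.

P ≈ 41.2 W

V_s = V_p × N_s/N_p = 240 × 74/625 = 28.416 V.
I_s = V_s/R = 28.416/19.6 = 1.4498 A.
I_p = I_s × N_s/N_p = 1.4498 × 74/625 = 0.17166 A.
P = V_p I_p = 240 × 0.17166 = 41.2 W.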